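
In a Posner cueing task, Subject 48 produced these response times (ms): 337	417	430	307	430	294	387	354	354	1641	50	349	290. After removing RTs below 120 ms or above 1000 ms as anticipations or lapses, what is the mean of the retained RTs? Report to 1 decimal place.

Excluded: 50, 1641
Retained (n=11): Σ = 3949
Mean = 3949/11 = 359.0000

359.0 ms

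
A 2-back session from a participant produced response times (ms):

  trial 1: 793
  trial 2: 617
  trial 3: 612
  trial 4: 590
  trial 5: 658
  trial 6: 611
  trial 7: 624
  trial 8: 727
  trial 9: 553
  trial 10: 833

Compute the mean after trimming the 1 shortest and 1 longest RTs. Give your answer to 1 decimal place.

Sorted: 553, 590, 611, 612, 617, 624, 658, 727, 793, 833
Drop lowest 1 (553) and highest 1 (833)
Remaining (n=8): Σ = 5232, mean = 5232/8 = 654.000

654.0 ms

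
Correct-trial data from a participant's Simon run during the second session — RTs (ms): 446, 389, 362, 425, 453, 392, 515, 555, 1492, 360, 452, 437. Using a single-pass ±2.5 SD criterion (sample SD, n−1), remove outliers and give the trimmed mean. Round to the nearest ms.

435 ms

n = 12, ΣRT = 6278, M = 523.167
Σ(x−M)² = 1060525.67; s = √(1060525.67/11) = 310.502
Cutoffs: 523.167 ± 2.5·310.502 → [-253.1, 1299.4]
Outside: 1492 → excluded.
Retained (n=11): Σ = 4786, mean = 4786/11 = 435.091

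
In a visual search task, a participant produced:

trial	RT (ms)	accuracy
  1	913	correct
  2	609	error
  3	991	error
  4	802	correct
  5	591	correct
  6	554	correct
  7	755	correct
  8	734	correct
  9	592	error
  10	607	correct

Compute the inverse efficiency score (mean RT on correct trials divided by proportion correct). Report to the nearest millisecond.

1011 ms

Correct trials (n=7): 913, 802, 591, 554, 755, 734, 607
Mean correct RT = 4956/7 = 708.0000 ms
Proportion correct = 7/10
IES = 708.0000 / (7/10) = 1011.429 ms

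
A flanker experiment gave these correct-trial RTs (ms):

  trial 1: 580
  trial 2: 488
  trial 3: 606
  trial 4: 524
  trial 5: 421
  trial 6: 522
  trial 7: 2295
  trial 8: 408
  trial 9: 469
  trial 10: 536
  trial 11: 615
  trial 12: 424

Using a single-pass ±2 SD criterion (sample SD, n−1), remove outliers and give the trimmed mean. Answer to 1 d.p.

508.5 ms

n = 12, ΣRT = 7888, M = 657.333
Σ(x−M)² = 2979782.67; s = √(2979782.67/11) = 520.470
Cutoffs: 657.333 ± 2·520.470 → [-383.6, 1698.3]
Outside: 2295 → excluded.
Retained (n=11): Σ = 5593, mean = 5593/11 = 508.455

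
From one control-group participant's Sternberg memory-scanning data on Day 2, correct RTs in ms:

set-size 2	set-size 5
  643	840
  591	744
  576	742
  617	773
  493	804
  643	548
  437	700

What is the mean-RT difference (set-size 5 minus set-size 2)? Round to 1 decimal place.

M(set-size 2) = 4000/7 = 571.429
M(set-size 5) = 5151/7 = 735.857
Difference = 735.857 − 571.429 = 164.429 ms

164.4 ms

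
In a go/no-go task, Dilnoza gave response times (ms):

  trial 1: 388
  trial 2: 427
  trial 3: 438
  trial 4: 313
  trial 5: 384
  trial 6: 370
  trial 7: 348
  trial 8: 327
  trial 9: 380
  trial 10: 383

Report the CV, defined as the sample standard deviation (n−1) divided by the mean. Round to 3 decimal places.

0.105

n = 10, Σ = 3758, M = 375.8000
Σ(x−M)² = 13907.600; s = √(13907.600/9) = 39.3102
CV = 39.3102 / 375.8000 = 0.10460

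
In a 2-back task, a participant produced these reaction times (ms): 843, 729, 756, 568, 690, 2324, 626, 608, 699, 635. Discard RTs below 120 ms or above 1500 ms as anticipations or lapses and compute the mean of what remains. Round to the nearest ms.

684 ms

Excluded: 2324
Retained (n=9): Σ = 6154
Mean = 6154/9 = 683.7778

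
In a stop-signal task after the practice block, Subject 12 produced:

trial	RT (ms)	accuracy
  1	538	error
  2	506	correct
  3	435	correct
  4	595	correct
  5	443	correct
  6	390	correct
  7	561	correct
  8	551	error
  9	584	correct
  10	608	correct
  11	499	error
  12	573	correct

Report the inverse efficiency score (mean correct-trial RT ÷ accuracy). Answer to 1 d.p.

695.6 ms

Correct trials (n=9): 506, 435, 595, 443, 390, 561, 584, 608, 573
Mean correct RT = 4695/9 = 521.6667 ms
Proportion correct = 9/12
IES = 521.6667 / (9/12) = 695.556 ms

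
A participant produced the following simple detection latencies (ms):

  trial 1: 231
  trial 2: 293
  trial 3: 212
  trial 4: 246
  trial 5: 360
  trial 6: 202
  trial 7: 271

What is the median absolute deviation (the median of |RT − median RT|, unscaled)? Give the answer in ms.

34 ms

Sorted: 202, 212, 231, 246, 271, 293, 360 → median = 246
|x − 246|: 15, 47, 34, 0, 114, 44, 25
Sorted deviations: 0, 15, 25, 34, 44, 47, 114 → MAD = 34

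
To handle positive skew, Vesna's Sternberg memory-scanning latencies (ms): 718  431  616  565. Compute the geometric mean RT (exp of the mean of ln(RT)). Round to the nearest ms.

573 ms

ln(RT): 6.5765, 6.0661, 6.4232, 6.3368
Mean ln(RT) = 25.4027/4 = 6.35066
Geometric mean = exp(6.35066) = 572.87 ms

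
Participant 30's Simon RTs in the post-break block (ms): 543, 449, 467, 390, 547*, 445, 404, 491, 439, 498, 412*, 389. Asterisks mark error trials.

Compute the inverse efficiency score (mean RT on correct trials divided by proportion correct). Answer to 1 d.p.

Correct trials (n=10): 543, 449, 467, 390, 445, 404, 491, 439, 498, 389
Mean correct RT = 4515/10 = 451.5000 ms
Proportion correct = 10/12
IES = 451.5000 / (10/12) = 541.800 ms

541.8 ms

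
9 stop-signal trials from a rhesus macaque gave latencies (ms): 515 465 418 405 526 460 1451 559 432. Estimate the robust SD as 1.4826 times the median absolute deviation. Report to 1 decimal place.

Sorted: 405, 418, 432, 460, 465, 515, 526, 559, 1451 → median = 465
|x − 465| sorted: 0, 5, 33, 47, 50, 60, 61, 94, 986 → MAD = 50
Robust SD ≈ 1.4826 × 50 = 74.130

74.1 ms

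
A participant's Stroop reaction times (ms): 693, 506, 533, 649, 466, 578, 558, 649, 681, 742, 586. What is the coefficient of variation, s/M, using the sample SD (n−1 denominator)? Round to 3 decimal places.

n = 11, Σ = 6641, M = 603.7273
Σ(x−M)² = 73748.182; s = √(73748.182/10) = 85.8768
CV = 85.8768 / 603.7273 = 0.14224

0.142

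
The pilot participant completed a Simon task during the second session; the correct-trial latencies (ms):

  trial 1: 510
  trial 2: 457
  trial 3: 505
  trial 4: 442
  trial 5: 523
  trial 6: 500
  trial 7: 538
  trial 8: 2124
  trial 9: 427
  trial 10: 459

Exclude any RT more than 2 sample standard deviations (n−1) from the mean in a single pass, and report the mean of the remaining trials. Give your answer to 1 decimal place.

n = 10, ΣRT = 6485, M = 648.500
Σ(x−M)² = 2431174.50; s = √(2431174.50/9) = 519.741
Cutoffs: 648.500 ± 2·519.741 → [-391.0, 1688.0]
Outside: 2124 → excluded.
Retained (n=9): Σ = 4361, mean = 4361/9 = 484.556

484.6 ms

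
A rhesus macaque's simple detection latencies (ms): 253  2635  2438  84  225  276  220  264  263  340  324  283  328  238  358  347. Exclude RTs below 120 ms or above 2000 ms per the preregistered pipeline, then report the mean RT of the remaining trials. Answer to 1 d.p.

286.1 ms

Excluded: 84, 2438, 2635
Retained (n=13): Σ = 3719
Mean = 3719/13 = 286.0769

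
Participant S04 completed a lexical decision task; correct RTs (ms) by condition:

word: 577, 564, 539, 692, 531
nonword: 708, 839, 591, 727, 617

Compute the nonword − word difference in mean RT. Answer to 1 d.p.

115.8 ms

M(word) = 2903/5 = 580.600
M(nonword) = 3482/5 = 696.400
Difference = 696.400 − 580.600 = 115.800 ms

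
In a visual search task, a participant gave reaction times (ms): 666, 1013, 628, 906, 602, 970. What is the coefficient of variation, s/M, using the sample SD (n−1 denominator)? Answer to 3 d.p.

n = 6, Σ = 4785, M = 797.5000
Σ(x−M)² = 172211.500; s = √(172211.500/5) = 185.5864
CV = 185.5864 / 797.5000 = 0.23271

0.233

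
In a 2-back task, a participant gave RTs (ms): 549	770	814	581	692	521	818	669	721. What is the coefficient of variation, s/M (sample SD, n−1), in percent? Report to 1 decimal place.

n = 9, Σ = 6135, M = 681.6667
Σ(x−M)² = 99264.000; s = √(99264.000/8) = 111.3912
CV = 111.3912 / 681.6667 = 0.16341 = 16.341%

16.3%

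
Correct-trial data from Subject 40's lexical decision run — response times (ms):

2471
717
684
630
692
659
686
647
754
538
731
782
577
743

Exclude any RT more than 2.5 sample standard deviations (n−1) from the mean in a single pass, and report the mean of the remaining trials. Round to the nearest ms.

680 ms

n = 14, ΣRT = 11311, M = 807.929
Σ(x−M)² = 3037378.93; s = √(3037378.93/13) = 483.368
Cutoffs: 807.929 ± 2.5·483.368 → [-400.5, 2016.3]
Outside: 2471 → excluded.
Retained (n=13): Σ = 8840, mean = 8840/13 = 680.000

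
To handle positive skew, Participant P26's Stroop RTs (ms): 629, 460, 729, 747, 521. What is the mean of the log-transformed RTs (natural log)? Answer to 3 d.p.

6.408

ln(RT): 6.4441, 6.1312, 6.5917, 6.6161, 6.2558
Σ ln(RT) = 32.0388
Mean = 32.0388/5 = 6.40777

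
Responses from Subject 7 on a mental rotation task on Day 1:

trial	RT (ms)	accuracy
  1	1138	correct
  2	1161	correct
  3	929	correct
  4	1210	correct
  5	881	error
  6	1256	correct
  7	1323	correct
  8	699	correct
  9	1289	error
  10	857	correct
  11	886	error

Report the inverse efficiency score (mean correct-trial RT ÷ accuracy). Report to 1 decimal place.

1473.5 ms

Correct trials (n=8): 1138, 1161, 929, 1210, 1256, 1323, 699, 857
Mean correct RT = 8573/8 = 1071.6250 ms
Proportion correct = 8/11
IES = 1071.6250 / (8/11) = 1473.484 ms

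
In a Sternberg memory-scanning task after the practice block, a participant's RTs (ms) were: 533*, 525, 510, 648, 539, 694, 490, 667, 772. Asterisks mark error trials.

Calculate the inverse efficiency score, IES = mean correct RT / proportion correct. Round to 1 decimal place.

681.3 ms

Correct trials (n=8): 525, 510, 648, 539, 694, 490, 667, 772
Mean correct RT = 4845/8 = 605.6250 ms
Proportion correct = 8/9
IES = 605.6250 / (8/9) = 681.328 ms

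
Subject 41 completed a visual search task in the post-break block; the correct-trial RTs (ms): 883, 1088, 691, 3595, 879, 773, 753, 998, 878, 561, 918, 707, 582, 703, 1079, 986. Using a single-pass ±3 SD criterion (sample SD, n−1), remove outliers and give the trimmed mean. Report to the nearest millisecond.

n = 16, ΣRT = 16074, M = 1004.625
Σ(x−M)² = 7547327.75; s = √(7547327.75/15) = 709.334
Cutoffs: 1004.625 ± 3·709.334 → [-1123.4, 3132.6]
Outside: 3595 → excluded.
Retained (n=15): Σ = 12479, mean = 12479/15 = 831.933

832 ms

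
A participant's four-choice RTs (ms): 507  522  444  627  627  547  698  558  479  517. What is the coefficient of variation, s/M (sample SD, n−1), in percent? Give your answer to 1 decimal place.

n = 10, Σ = 5526, M = 552.6000
Σ(x−M)² = 53766.400; s = √(53766.400/9) = 77.2919
CV = 77.2919 / 552.6000 = 0.13987 = 13.987%

14.0%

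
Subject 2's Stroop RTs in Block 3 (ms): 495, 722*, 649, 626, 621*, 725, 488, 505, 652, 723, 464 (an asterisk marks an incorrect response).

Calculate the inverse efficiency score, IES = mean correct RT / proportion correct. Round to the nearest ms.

Correct trials (n=9): 495, 649, 626, 725, 488, 505, 652, 723, 464
Mean correct RT = 5327/9 = 591.8889 ms
Proportion correct = 9/11
IES = 591.8889 / (9/11) = 723.420 ms

723 ms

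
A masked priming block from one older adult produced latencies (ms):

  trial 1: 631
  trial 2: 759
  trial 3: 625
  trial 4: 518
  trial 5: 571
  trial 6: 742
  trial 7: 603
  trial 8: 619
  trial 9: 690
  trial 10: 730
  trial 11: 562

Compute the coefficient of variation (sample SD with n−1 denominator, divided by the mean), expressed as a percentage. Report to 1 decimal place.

n = 11, Σ = 7050, M = 640.9091
Σ(x−M)² = 63000.909; s = √(63000.909/10) = 79.3731
CV = 79.3731 / 640.9091 = 0.12384 = 12.384%

12.4%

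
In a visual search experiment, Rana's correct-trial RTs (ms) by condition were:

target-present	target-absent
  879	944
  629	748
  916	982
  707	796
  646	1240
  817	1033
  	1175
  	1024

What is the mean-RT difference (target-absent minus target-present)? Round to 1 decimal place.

M(target-present) = 4594/6 = 765.667
M(target-absent) = 7942/8 = 992.750
Difference = 992.750 − 765.667 = 227.083 ms

227.1 ms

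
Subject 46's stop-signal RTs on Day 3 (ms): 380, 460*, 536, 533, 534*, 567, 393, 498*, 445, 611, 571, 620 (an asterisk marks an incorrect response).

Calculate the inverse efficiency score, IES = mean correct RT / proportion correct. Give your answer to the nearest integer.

Correct trials (n=9): 380, 536, 533, 567, 393, 445, 611, 571, 620
Mean correct RT = 4656/9 = 517.3333 ms
Proportion correct = 9/12
IES = 517.3333 / (9/12) = 689.778 ms

690 ms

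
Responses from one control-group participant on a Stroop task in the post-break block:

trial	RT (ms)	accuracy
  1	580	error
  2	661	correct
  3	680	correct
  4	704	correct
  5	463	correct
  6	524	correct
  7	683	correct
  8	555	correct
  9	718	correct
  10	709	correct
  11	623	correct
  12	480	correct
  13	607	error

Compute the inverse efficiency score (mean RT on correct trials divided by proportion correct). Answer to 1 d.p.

Correct trials (n=11): 661, 680, 704, 463, 524, 683, 555, 718, 709, 623, 480
Mean correct RT = 6800/11 = 618.1818 ms
Proportion correct = 11/13
IES = 618.1818 / (11/13) = 730.579 ms

730.6 ms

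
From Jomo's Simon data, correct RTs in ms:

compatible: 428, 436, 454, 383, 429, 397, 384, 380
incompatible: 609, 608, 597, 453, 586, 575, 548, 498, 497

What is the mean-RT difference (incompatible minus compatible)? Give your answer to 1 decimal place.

M(compatible) = 3291/8 = 411.375
M(incompatible) = 4971/9 = 552.333
Difference = 552.333 − 411.375 = 140.958 ms

141.0 ms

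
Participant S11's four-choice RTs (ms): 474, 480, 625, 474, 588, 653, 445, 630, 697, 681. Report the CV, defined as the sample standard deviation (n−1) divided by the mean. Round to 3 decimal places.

n = 10, Σ = 5747, M = 574.7000
Σ(x−M)² = 84224.100; s = √(84224.100/9) = 96.7380
CV = 96.7380 / 574.7000 = 0.16833

0.168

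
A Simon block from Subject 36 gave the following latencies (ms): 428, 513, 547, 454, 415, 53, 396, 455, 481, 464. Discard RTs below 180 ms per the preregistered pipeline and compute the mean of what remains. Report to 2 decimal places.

Excluded: 53
Retained (n=9): Σ = 4153
Mean = 4153/9 = 461.4444

461.44 ms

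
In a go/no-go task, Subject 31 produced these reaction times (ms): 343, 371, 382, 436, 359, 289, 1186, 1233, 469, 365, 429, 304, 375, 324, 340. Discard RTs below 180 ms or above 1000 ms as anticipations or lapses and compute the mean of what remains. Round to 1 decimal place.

Excluded: 1186, 1233
Retained (n=13): Σ = 4786
Mean = 4786/13 = 368.1538

368.2 ms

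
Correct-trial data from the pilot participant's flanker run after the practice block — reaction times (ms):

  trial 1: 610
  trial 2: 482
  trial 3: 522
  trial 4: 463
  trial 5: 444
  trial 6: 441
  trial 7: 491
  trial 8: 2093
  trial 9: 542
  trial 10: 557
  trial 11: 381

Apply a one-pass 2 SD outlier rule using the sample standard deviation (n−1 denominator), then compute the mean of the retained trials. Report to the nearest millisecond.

n = 11, ΣRT = 7026, M = 638.727
Σ(x−M)² = 2366100.18; s = √(2366100.18/10) = 486.426
Cutoffs: 638.727 ± 2·486.426 → [-334.1, 1611.6]
Outside: 2093 → excluded.
Retained (n=10): Σ = 4933, mean = 4933/10 = 493.300

493 ms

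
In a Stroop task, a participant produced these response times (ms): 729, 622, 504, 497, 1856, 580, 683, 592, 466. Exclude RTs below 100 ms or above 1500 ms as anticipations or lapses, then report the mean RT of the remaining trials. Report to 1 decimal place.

584.1 ms

Excluded: 1856
Retained (n=8): Σ = 4673
Mean = 4673/8 = 584.1250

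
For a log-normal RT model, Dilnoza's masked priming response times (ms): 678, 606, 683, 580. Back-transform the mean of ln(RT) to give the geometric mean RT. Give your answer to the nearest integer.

635 ms

ln(RT): 6.5191, 6.4069, 6.5265, 6.3630
Mean ln(RT) = 25.8156/4 = 6.45389
Geometric mean = exp(6.45389) = 635.17 ms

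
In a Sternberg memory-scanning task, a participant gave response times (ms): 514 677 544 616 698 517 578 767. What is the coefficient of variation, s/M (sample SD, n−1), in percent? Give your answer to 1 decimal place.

n = 8, Σ = 4911, M = 613.8750
Σ(x−M)² = 60042.875; s = √(60042.875/7) = 92.6151
CV = 92.6151 / 613.8750 = 0.15087 = 15.087%

15.1%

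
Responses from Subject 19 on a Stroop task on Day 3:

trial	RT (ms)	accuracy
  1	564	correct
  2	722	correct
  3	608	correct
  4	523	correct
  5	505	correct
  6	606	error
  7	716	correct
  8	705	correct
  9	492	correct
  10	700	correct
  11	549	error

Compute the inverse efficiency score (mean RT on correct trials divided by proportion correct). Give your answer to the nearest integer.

Correct trials (n=9): 564, 722, 608, 523, 505, 716, 705, 492, 700
Mean correct RT = 5535/9 = 615.0000 ms
Proportion correct = 9/11
IES = 615.0000 / (9/11) = 751.667 ms

752 ms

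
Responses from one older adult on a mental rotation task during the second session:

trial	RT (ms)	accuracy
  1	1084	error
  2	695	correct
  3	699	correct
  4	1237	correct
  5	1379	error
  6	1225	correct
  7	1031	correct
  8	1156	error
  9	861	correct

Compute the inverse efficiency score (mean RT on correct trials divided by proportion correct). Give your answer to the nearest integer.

Correct trials (n=6): 695, 699, 1237, 1225, 1031, 861
Mean correct RT = 5748/6 = 958.0000 ms
Proportion correct = 6/9
IES = 958.0000 / (6/9) = 1437.000 ms

1437 ms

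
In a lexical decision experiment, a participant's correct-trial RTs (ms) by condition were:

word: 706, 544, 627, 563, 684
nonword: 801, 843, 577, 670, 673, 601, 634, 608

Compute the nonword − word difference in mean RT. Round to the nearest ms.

M(word) = 3124/5 = 624.800
M(nonword) = 5407/8 = 675.875
Difference = 675.875 − 624.800 = 51.075 ms

51 ms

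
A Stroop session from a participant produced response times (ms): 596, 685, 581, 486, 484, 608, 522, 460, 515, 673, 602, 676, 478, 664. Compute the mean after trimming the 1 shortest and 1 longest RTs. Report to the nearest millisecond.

574 ms

Sorted: 460, 478, 484, 486, 515, 522, 581, 596, 602, 608, 664, 673, 676, 685
Drop lowest 1 (460) and highest 1 (685)
Remaining (n=12): Σ = 6885, mean = 6885/12 = 573.750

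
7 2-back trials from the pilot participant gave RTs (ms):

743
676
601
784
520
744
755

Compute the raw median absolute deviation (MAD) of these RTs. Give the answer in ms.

Sorted: 520, 601, 676, 743, 744, 755, 784 → median = 743
|x − 743|: 0, 67, 142, 41, 223, 1, 12
Sorted deviations: 0, 1, 12, 41, 67, 142, 223 → MAD = 41

41 ms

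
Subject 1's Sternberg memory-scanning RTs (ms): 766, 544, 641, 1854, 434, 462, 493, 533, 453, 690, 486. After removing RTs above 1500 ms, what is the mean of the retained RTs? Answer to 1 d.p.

Excluded: 1854
Retained (n=10): Σ = 5502
Mean = 5502/10 = 550.2000

550.2 ms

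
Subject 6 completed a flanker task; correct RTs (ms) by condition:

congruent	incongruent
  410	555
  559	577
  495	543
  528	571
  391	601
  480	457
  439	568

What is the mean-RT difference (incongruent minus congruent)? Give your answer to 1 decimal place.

81.4 ms

M(congruent) = 3302/7 = 471.714
M(incongruent) = 3872/7 = 553.143
Difference = 553.143 − 471.714 = 81.429 ms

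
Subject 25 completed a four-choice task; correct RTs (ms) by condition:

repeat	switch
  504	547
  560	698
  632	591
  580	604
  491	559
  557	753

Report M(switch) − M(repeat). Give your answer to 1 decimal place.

71.3 ms

M(repeat) = 3324/6 = 554.000
M(switch) = 3752/6 = 625.333
Difference = 625.333 − 554.000 = 71.333 ms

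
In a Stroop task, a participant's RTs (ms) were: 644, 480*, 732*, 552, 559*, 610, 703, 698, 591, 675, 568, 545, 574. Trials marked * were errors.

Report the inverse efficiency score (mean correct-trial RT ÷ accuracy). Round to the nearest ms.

Correct trials (n=10): 644, 552, 610, 703, 698, 591, 675, 568, 545, 574
Mean correct RT = 6160/10 = 616.0000 ms
Proportion correct = 10/13
IES = 616.0000 / (10/13) = 800.800 ms

801 ms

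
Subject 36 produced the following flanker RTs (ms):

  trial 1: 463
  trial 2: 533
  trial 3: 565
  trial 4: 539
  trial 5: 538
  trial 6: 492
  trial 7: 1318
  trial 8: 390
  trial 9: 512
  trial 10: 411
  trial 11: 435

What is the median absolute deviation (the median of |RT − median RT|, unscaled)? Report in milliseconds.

Sorted: 390, 411, 435, 463, 492, 512, 533, 538, 539, 565, 1318 → median = 512
|x − 512|: 49, 21, 53, 27, 26, 20, 806, 122, 0, 101, 77
Sorted deviations: 0, 20, 21, 26, 27, 49, 53, 77, 101, 122, 806 → MAD = 49

49 ms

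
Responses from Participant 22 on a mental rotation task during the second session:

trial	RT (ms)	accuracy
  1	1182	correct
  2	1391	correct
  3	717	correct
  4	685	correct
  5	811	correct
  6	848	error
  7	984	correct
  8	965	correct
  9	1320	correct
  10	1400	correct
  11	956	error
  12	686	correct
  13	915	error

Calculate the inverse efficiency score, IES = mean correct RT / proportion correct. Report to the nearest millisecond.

Correct trials (n=10): 1182, 1391, 717, 685, 811, 984, 965, 1320, 1400, 686
Mean correct RT = 10141/10 = 1014.1000 ms
Proportion correct = 10/13
IES = 1014.1000 / (10/13) = 1318.330 ms

1318 ms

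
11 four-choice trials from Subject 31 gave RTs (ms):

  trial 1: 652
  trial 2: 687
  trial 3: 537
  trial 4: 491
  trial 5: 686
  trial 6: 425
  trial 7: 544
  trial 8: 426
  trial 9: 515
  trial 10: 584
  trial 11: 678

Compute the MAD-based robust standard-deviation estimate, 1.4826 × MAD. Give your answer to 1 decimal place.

Sorted: 425, 426, 491, 515, 537, 544, 584, 652, 678, 686, 687 → median = 544
|x − 544| sorted: 0, 7, 29, 40, 53, 108, 118, 119, 134, 142, 143 → MAD = 108
Robust SD ≈ 1.4826 × 108 = 160.121

160.1 ms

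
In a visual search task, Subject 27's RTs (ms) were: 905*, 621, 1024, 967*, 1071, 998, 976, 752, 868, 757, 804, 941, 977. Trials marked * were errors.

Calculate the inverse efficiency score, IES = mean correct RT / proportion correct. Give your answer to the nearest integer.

Correct trials (n=11): 621, 1024, 1071, 998, 976, 752, 868, 757, 804, 941, 977
Mean correct RT = 9789/11 = 889.9091 ms
Proportion correct = 11/13
IES = 889.9091 / (11/13) = 1051.711 ms

1052 ms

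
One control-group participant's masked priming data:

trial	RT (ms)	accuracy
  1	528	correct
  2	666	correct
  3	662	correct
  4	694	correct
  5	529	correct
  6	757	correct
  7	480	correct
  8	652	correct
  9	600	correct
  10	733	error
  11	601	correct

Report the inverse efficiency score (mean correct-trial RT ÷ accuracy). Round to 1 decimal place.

Correct trials (n=10): 528, 666, 662, 694, 529, 757, 480, 652, 600, 601
Mean correct RT = 6169/10 = 616.9000 ms
Proportion correct = 10/11
IES = 616.9000 / (10/11) = 678.590 ms

678.6 ms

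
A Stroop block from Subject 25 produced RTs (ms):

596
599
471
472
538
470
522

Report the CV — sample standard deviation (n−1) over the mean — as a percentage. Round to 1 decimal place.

10.9%

n = 7, Σ = 3668, M = 524.0000
Σ(x−M)² = 19438.000; s = √(19438.000/6) = 56.9181
CV = 56.9181 / 524.0000 = 0.10862 = 10.862%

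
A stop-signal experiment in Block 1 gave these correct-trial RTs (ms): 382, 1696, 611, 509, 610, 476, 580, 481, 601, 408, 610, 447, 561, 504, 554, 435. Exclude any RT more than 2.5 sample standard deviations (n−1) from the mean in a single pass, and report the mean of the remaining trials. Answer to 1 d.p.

517.9 ms

n = 16, ΣRT = 9465, M = 591.562
Σ(x−M)² = 1386491.94; s = √(1386491.94/15) = 304.028
Cutoffs: 591.562 ± 2.5·304.028 → [-168.5, 1351.6]
Outside: 1696 → excluded.
Retained (n=15): Σ = 7769, mean = 7769/15 = 517.933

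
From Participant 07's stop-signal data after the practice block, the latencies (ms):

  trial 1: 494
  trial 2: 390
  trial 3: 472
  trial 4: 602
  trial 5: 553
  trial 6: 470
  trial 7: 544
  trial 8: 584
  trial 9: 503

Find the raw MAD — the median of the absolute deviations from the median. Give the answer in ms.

41 ms

Sorted: 390, 470, 472, 494, 503, 544, 553, 584, 602 → median = 503
|x − 503|: 9, 113, 31, 99, 50, 33, 41, 81, 0
Sorted deviations: 0, 9, 31, 33, 41, 50, 81, 99, 113 → MAD = 41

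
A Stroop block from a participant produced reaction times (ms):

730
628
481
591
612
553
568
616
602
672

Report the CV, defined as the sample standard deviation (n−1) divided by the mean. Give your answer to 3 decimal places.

0.111

n = 10, Σ = 6053, M = 605.3000
Σ(x−M)² = 40466.100; s = √(40466.100/9) = 67.0540
CV = 67.0540 / 605.3000 = 0.11078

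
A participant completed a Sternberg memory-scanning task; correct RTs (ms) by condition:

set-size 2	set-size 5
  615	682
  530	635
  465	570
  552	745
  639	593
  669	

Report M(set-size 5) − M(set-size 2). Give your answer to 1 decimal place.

66.7 ms

M(set-size 2) = 3470/6 = 578.333
M(set-size 5) = 3225/5 = 645.000
Difference = 645.000 − 578.333 = 66.667 ms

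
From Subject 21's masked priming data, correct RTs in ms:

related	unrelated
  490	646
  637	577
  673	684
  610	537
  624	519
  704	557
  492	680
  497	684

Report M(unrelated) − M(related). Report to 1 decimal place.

19.6 ms

M(related) = 4727/8 = 590.875
M(unrelated) = 4884/8 = 610.500
Difference = 610.500 − 590.875 = 19.625 ms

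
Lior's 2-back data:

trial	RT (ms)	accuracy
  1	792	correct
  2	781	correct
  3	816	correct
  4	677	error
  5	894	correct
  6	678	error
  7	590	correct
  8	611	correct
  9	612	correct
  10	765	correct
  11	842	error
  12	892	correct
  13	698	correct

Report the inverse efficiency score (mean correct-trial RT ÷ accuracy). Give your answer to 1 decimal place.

Correct trials (n=10): 792, 781, 816, 894, 590, 611, 612, 765, 892, 698
Mean correct RT = 7451/10 = 745.1000 ms
Proportion correct = 10/13
IES = 745.1000 / (10/13) = 968.630 ms

968.6 ms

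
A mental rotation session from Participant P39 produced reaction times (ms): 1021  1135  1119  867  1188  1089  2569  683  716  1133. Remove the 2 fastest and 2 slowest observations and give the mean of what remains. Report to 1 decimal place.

1060.7 ms

Sorted: 683, 716, 867, 1021, 1089, 1119, 1133, 1135, 1188, 2569
Drop lowest 2 (683, 716) and highest 2 (1188, 2569)
Remaining (n=6): Σ = 6364, mean = 6364/6 = 1060.667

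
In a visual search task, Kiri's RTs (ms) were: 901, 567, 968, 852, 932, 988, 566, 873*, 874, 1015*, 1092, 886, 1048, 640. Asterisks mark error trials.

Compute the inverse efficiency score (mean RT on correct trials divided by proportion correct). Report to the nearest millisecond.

1003 ms

Correct trials (n=12): 901, 567, 968, 852, 932, 988, 566, 874, 1092, 886, 1048, 640
Mean correct RT = 10314/12 = 859.5000 ms
Proportion correct = 12/14
IES = 859.5000 / (12/14) = 1002.750 ms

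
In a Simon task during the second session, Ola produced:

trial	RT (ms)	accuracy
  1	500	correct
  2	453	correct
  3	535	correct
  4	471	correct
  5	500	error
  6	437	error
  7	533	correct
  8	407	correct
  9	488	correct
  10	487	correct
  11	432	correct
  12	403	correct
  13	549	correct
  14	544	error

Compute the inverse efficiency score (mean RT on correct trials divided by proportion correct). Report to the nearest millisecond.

608 ms

Correct trials (n=11): 500, 453, 535, 471, 533, 407, 488, 487, 432, 403, 549
Mean correct RT = 5258/11 = 478.0000 ms
Proportion correct = 11/14
IES = 478.0000 / (11/14) = 608.364 ms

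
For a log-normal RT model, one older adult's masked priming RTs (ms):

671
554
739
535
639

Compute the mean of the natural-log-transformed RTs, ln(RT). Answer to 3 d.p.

ln(RT): 6.5088, 6.3172, 6.6053, 6.2823, 6.4599
Σ ln(RT) = 32.1734
Mean = 32.1734/5 = 6.43468

6.435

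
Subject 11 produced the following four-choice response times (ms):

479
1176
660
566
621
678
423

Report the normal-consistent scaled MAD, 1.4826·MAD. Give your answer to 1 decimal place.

84.5 ms

Sorted: 423, 479, 566, 621, 660, 678, 1176 → median = 621
|x − 621| sorted: 0, 39, 55, 57, 142, 198, 555 → MAD = 57
Robust SD ≈ 1.4826 × 57 = 84.508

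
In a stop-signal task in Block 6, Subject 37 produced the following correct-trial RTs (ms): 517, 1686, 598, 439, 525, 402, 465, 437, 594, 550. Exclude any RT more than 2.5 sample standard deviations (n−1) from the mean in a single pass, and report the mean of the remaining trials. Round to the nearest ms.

n = 10, ΣRT = 6213, M = 621.300
Σ(x−M)² = 1299832.10; s = √(1299832.10/9) = 380.034
Cutoffs: 621.300 ± 2.5·380.034 → [-328.8, 1571.4]
Outside: 1686 → excluded.
Retained (n=9): Σ = 4527, mean = 4527/9 = 503.000

503 ms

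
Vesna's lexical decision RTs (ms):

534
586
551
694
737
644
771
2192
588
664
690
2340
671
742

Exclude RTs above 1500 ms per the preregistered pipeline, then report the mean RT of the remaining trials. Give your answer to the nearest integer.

Excluded: 2192, 2340
Retained (n=12): Σ = 7872
Mean = 7872/12 = 656.0000

656 ms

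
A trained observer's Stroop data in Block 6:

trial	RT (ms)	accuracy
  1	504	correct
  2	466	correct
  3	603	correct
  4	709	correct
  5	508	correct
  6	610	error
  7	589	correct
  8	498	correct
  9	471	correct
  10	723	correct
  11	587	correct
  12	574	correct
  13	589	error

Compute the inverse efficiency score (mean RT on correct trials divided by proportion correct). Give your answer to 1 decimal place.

669.6 ms

Correct trials (n=11): 504, 466, 603, 709, 508, 589, 498, 471, 723, 587, 574
Mean correct RT = 6232/11 = 566.5455 ms
Proportion correct = 11/13
IES = 566.5455 / (11/13) = 669.554 ms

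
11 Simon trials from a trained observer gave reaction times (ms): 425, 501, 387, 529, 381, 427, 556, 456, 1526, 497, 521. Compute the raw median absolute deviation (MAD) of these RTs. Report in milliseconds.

59 ms

Sorted: 381, 387, 425, 427, 456, 497, 501, 521, 529, 556, 1526 → median = 497
|x − 497|: 72, 4, 110, 32, 116, 70, 59, 41, 1029, 0, 24
Sorted deviations: 0, 4, 24, 32, 41, 59, 70, 72, 110, 116, 1029 → MAD = 59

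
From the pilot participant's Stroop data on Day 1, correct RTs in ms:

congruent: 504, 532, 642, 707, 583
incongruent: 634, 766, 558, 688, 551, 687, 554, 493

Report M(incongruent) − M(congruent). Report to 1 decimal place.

M(congruent) = 2968/5 = 593.600
M(incongruent) = 4931/8 = 616.375
Difference = 616.375 − 593.600 = 22.775 ms

22.8 ms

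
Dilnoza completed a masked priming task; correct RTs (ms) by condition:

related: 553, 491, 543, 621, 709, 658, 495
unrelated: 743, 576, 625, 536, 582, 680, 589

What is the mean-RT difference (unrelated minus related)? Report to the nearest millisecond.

M(related) = 4070/7 = 581.429
M(unrelated) = 4331/7 = 618.714
Difference = 618.714 − 581.429 = 37.286 ms

37 ms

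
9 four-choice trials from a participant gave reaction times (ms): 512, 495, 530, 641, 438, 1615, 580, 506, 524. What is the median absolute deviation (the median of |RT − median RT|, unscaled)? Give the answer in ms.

29 ms

Sorted: 438, 495, 506, 512, 524, 530, 580, 641, 1615 → median = 524
|x − 524|: 12, 29, 6, 117, 86, 1091, 56, 18, 0
Sorted deviations: 0, 6, 12, 18, 29, 56, 86, 117, 1091 → MAD = 29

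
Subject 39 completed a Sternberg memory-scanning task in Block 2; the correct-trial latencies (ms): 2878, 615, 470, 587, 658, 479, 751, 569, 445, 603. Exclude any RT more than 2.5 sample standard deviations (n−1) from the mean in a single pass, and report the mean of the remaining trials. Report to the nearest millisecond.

n = 10, ΣRT = 8055, M = 805.500
Σ(x−M)² = 4850076.50; s = √(4850076.50/9) = 734.096
Cutoffs: 805.500 ± 2.5·734.096 → [-1029.7, 2640.7]
Outside: 2878 → excluded.
Retained (n=9): Σ = 5177, mean = 5177/9 = 575.222

575 ms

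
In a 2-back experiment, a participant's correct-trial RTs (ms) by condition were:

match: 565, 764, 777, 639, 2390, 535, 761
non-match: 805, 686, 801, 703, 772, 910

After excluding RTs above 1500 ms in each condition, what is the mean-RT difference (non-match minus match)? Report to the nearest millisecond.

match: exclude 2390
M(match) = 4041/6 = 673.500
M(non-match) = 4677/6 = 779.500
Difference = 779.500 − 673.500 = 106.000 ms

106 ms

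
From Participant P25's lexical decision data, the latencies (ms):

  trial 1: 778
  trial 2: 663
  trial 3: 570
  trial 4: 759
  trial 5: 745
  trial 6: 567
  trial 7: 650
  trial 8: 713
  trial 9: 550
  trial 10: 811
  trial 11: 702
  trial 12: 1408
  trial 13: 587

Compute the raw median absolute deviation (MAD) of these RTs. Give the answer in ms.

76 ms

Sorted: 550, 567, 570, 587, 650, 663, 702, 713, 745, 759, 778, 811, 1408 → median = 702
|x − 702|: 76, 39, 132, 57, 43, 135, 52, 11, 152, 109, 0, 706, 115
Sorted deviations: 0, 11, 39, 43, 52, 57, 76, 109, 115, 132, 135, 152, 706 → MAD = 76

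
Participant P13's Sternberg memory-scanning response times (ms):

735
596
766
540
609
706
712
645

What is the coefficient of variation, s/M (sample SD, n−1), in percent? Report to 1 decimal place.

11.8%

n = 8, Σ = 5309, M = 663.6250
Σ(x−M)² = 42897.875; s = √(42897.875/7) = 78.2833
CV = 78.2833 / 663.6250 = 0.11796 = 11.796%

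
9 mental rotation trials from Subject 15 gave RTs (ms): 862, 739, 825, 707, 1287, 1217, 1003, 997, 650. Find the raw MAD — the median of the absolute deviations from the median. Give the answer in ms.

141 ms

Sorted: 650, 707, 739, 825, 862, 997, 1003, 1217, 1287 → median = 862
|x − 862|: 0, 123, 37, 155, 425, 355, 141, 135, 212
Sorted deviations: 0, 37, 123, 135, 141, 155, 212, 355, 425 → MAD = 141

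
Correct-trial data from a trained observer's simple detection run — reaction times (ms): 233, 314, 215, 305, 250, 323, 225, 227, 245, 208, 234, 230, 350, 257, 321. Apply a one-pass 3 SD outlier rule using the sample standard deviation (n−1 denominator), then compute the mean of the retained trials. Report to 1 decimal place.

n = 15, ΣRT = 3937, M = 262.467
Σ(x−M)² = 30321.73; s = √(30321.73/14) = 46.539
Cutoffs: 262.467 ± 3·46.539 → [122.9, 402.1]
No RTs fall outside the cutoffs; all 15 retained. Mean = 3937/15 = 262.467

262.5 ms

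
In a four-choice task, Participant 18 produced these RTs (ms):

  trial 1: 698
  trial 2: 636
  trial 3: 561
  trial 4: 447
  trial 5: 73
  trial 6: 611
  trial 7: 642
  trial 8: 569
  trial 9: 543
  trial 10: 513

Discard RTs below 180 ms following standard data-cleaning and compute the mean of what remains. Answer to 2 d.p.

Excluded: 73
Retained (n=9): Σ = 5220
Mean = 5220/9 = 580.0000

580.00 ms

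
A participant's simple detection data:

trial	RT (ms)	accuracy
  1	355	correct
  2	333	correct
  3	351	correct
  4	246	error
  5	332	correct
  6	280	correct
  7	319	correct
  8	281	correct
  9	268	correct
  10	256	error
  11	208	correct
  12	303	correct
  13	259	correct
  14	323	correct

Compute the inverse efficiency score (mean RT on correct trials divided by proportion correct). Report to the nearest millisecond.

Correct trials (n=12): 355, 333, 351, 332, 280, 319, 281, 268, 208, 303, 259, 323
Mean correct RT = 3612/12 = 301.0000 ms
Proportion correct = 12/14
IES = 301.0000 / (12/14) = 351.167 ms

351 ms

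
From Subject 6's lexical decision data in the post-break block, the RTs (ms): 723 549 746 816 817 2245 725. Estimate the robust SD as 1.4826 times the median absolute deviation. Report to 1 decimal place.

103.8 ms

Sorted: 549, 723, 725, 746, 816, 817, 2245 → median = 746
|x − 746| sorted: 0, 21, 23, 70, 71, 197, 1499 → MAD = 70
Robust SD ≈ 1.4826 × 70 = 103.782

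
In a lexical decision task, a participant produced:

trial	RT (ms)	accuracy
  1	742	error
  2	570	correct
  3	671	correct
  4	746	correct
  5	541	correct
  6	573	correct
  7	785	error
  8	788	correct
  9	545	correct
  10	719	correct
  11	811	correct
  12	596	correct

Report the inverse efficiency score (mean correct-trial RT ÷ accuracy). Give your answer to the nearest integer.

787 ms

Correct trials (n=10): 570, 671, 746, 541, 573, 788, 545, 719, 811, 596
Mean correct RT = 6560/10 = 656.0000 ms
Proportion correct = 10/12
IES = 656.0000 / (10/12) = 787.200 ms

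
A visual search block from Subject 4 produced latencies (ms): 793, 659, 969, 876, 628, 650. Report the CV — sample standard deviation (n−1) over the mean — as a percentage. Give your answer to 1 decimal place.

18.4%

n = 6, Σ = 4575, M = 762.5000
Σ(x−M)² = 97913.500; s = √(97913.500/5) = 139.9382
CV = 139.9382 / 762.5000 = 0.18353 = 18.353%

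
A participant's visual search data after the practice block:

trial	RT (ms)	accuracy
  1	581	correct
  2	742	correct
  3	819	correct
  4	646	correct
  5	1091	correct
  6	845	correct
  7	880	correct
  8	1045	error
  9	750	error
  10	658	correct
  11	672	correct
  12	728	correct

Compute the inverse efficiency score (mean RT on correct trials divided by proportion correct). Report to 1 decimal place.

Correct trials (n=10): 581, 742, 819, 646, 1091, 845, 880, 658, 672, 728
Mean correct RT = 7662/10 = 766.2000 ms
Proportion correct = 10/12
IES = 766.2000 / (10/12) = 919.440 ms

919.4 ms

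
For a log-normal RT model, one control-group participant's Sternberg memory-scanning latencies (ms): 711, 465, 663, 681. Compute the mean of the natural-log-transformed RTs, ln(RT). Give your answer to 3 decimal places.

6.432

ln(RT): 6.5667, 6.1420, 6.4968, 6.5236
Σ ln(RT) = 25.7290
Mean = 25.7290/4 = 6.43226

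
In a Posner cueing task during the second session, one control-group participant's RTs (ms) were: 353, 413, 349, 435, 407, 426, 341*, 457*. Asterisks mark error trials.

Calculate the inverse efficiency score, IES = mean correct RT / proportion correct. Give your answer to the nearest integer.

Correct trials (n=6): 353, 413, 349, 435, 407, 426
Mean correct RT = 2383/6 = 397.1667 ms
Proportion correct = 6/8
IES = 397.1667 / (6/8) = 529.556 ms

530 ms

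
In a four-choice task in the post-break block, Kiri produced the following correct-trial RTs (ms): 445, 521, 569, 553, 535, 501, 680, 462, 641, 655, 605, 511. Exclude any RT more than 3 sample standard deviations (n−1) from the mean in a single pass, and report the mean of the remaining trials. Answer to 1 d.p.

n = 12, ΣRT = 6678, M = 556.500
Σ(x−M)² = 62851.00; s = √(62851.00/11) = 75.589
Cutoffs: 556.500 ± 3·75.589 → [329.7, 783.3]
No RTs fall outside the cutoffs; all 12 retained. Mean = 6678/12 = 556.500

556.5 ms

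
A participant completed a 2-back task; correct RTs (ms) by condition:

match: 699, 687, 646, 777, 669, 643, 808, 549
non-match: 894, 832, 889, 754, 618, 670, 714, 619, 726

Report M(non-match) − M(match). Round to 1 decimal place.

61.5 ms

M(match) = 5478/8 = 684.750
M(non-match) = 6716/9 = 746.222
Difference = 746.222 − 684.750 = 61.472 ms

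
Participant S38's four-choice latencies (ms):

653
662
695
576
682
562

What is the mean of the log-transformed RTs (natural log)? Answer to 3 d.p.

ln(RT): 6.4816, 6.4953, 6.5439, 6.3561, 6.5250, 6.3315
Σ ln(RT) = 38.7334
Mean = 38.7334/6 = 6.45557

6.456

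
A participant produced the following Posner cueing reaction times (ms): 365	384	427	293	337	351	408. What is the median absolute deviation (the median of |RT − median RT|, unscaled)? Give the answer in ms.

Sorted: 293, 337, 351, 365, 384, 408, 427 → median = 365
|x − 365|: 0, 19, 62, 72, 28, 14, 43
Sorted deviations: 0, 14, 19, 28, 43, 62, 72 → MAD = 28

28 ms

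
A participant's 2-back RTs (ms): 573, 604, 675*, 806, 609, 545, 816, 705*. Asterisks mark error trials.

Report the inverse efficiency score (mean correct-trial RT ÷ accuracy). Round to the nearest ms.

Correct trials (n=6): 573, 604, 806, 609, 545, 816
Mean correct RT = 3953/6 = 658.8333 ms
Proportion correct = 6/8
IES = 658.8333 / (6/8) = 878.444 ms

878 ms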